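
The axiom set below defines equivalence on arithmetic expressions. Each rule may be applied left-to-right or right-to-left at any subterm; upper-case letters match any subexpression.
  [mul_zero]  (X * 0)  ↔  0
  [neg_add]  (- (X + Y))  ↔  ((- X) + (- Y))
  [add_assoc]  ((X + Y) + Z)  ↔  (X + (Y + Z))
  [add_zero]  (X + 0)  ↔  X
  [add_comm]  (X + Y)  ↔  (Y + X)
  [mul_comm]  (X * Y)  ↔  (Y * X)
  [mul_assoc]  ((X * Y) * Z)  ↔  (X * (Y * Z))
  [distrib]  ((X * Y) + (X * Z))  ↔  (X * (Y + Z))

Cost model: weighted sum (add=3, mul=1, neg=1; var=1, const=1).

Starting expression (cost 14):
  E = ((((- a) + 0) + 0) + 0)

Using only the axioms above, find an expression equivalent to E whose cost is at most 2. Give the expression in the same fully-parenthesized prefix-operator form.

(- a)   [cost 2]

step 1: add_zero (→) rewrites ((- a) + 0) into (- a), now (((- a) + 0) + 0)
step 2: add_zero (→) rewrites ((- a) + 0) into (- a), now ((- a) + 0)
step 3: add_zero (→) rewrites ((- a) + 0) into (- a), reaching cost 2 (bound 2)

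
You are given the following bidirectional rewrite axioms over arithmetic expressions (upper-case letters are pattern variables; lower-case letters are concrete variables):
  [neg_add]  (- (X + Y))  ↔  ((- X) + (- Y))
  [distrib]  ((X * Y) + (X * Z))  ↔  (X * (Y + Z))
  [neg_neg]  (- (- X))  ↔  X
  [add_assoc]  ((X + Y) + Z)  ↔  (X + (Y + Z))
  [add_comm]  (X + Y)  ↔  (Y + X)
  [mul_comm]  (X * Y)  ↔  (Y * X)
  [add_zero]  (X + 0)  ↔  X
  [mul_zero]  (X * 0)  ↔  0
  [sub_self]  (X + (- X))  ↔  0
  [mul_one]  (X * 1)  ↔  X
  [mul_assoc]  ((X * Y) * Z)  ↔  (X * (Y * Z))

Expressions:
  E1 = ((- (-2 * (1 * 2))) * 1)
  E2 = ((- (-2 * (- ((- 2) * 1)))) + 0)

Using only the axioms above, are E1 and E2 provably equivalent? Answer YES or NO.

YES

(1) (1 * 2)  =[mul_comm →]=  (2 * 1)    ⊢ ((- (-2 * (2 * 1))) * 1)
(2) (2 * 1)  =[mul_one →]=  2    ⊢ ((- (-2 * 2)) * 1)
(3) ((- (-2 * 2)) * 1)  =[mul_one →]=  (- (-2 * 2))
(4) 2  =[neg_neg ←]=  (- (- 2))    ⊢ (- (-2 * (- (- 2))))
(5) (- (-2 * (- (- 2))))  =[add_zero ←]=  ((- (-2 * (- (- 2)))) + 0)
(6) (- 2)  =[mul_one ←]=  ((- 2) * 1)    ⊢ E2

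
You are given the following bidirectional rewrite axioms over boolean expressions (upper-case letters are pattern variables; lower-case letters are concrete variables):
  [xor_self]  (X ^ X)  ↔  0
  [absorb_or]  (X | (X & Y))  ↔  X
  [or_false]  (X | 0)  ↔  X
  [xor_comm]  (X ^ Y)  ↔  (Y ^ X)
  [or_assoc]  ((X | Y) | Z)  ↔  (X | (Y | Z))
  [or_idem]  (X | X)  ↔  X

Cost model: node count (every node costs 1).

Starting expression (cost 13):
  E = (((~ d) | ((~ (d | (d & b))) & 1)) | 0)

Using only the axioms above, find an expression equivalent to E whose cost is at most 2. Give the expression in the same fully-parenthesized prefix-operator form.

(~ d)   [cost 2]

(1) (d | (d & b))  =[absorb_or →]=  d    ⊢ (((~ d) | ((~ d) & 1)) | 0)
(2) ((~ d) | ((~ d) & 1))  =[absorb_or →]=  (~ d)    ⊢ ((~ d) | 0)
(3) ((~ d) | 0)  =[or_false →]=  (~ d)    ⊢ cost 2, within 2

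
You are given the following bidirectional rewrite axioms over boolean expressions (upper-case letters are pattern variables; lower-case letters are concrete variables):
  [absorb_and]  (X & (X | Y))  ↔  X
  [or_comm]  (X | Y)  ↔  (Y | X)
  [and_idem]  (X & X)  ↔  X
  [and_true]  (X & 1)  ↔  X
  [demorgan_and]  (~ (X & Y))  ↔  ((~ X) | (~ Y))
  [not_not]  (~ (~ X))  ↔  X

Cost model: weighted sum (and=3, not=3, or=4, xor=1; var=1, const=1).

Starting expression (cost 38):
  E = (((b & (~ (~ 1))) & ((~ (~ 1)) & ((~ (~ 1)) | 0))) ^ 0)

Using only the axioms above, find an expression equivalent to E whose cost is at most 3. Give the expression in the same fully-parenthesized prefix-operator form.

(1) ((~ (~ 1)) & ((~ (~ 1)) | 0))  =[absorb_and →]=  (~ (~ 1))    ⊢ (((b & (~ (~ 1))) & (~ (~ 1))) ^ 0)
(2) (~ (~ 1))  =[not_not →]=  1    ⊢ (((b & 1) & (~ (~ 1))) ^ 0)
(3) (~ (~ 1))  =[not_not →]=  1    ⊢ (((b & 1) & 1) ^ 0)
(4) (b & 1)  =[and_true →]=  b    ⊢ ((b & 1) ^ 0)
(5) (b & 1)  =[and_true →]=  b    ⊢ cost 3, within 3

(b ^ 0)   [cost 3]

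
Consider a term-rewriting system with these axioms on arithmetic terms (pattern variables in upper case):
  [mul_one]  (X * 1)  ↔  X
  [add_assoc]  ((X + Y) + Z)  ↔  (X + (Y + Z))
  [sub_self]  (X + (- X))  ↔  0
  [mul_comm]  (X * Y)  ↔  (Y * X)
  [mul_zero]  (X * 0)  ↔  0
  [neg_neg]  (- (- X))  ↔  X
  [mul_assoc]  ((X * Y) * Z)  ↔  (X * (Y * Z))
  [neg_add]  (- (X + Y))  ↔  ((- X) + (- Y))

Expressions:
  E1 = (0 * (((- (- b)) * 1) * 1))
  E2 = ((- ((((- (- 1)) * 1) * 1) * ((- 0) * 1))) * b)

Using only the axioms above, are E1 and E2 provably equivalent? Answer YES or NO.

step 1: mul_one (→) rewrites ((- (- b)) * 1) into (- (- b)), now (0 * ((- (- b)) * 1))
step 2: neg_neg (→) rewrites (- (- b)) into b, now (0 * (b * 1))
step 3: mul_one (→) rewrites (b * 1) into b, now (0 * b)
step 4: neg_neg (←) rewrites 0 into (- (- 0)), now ((- (- 0)) * b)
step 5: mul_one (←) rewrites (- 0) into ((- 0) * 1), now ((- ((- 0) * 1)) * b)
step 6: mul_one (←) rewrites 1 into (1 * 1), now ((- ((- 0) * (1 * 1))) * b)
step 7: mul_one (←) rewrites 1 into (1 * 1), now ((- ((- 0) * ((1 * 1) * 1))) * b)
step 8: mul_one (←) rewrites (- 0) into ((- 0) * 1), now ((- (((- 0) * 1) * ((1 * 1) * 1))) * b)
step 9: mul_comm (→) rewrites (((- 0) * 1) * ((1 * 1) * 1)) into (((1 * 1) * 1) * ((- 0) * 1)), now ((- (((1 * 1) * 1) * ((- 0) * 1))) * b)
step 10: neg_neg (←) rewrites 1 into (- (- 1)), which is E2

YES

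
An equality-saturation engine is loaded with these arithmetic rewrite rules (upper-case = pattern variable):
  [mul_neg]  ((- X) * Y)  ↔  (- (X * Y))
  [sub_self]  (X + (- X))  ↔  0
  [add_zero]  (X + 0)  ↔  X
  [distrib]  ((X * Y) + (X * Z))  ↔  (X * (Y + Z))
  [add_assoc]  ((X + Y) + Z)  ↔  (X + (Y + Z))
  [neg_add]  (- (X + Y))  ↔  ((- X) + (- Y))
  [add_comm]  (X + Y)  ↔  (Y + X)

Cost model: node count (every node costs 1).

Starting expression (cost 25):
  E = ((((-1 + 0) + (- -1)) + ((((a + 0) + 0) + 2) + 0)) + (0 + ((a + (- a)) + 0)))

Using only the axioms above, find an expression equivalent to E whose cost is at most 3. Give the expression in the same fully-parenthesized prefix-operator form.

(a + 2)   [cost 3]

1. [add_zero →] (a + 0)  →  a;  E = ((((-1 + 0) + (- -1)) + (((a + 0) + 2) + 0)) + (0 + ((a + (- a)) + 0)))
2. [add_zero →] ((a + (- a)) + 0)  →  (a + (- a));  E = ((((-1 + 0) + (- -1)) + (((a + 0) + 2) + 0)) + (0 + (a + (- a))))
3. [sub_self →] (a + (- a))  →  0;  E = ((((-1 + 0) + (- -1)) + (((a + 0) + 2) + 0)) + (0 + 0))
4. [add_zero →] (0 + 0)  →  0;  E = ((((-1 + 0) + (- -1)) + (((a + 0) + 2) + 0)) + 0)
5. [add_zero →] (-1 + 0)  →  -1;  E = (((-1 + (- -1)) + (((a + 0) + 2) + 0)) + 0)
6. [sub_self →] (-1 + (- -1))  →  0;  E = ((0 + (((a + 0) + 2) + 0)) + 0)
7. [add_assoc →] ((0 + (((a + 0) + 2) + 0)) + 0)  →  (0 + ((((a + 0) + 2) + 0) + 0))
8. [add_zero →] (a + 0)  →  a;  E = (0 + (((a + 2) + 0) + 0))
9. [add_zero →] (((a + 2) + 0) + 0)  →  ((a + 2) + 0);  E = (0 + ((a + 2) + 0))
10. [add_zero →] ((a + 2) + 0)  →  (a + 2);  E = (0 + (a + 2))
11. [add_comm →] (0 + (a + 2))  →  ((a + 2) + 0)
12. [add_zero →] ((a + 2) + 0)  →  (a + 2);  cost 3 ≤ 3, done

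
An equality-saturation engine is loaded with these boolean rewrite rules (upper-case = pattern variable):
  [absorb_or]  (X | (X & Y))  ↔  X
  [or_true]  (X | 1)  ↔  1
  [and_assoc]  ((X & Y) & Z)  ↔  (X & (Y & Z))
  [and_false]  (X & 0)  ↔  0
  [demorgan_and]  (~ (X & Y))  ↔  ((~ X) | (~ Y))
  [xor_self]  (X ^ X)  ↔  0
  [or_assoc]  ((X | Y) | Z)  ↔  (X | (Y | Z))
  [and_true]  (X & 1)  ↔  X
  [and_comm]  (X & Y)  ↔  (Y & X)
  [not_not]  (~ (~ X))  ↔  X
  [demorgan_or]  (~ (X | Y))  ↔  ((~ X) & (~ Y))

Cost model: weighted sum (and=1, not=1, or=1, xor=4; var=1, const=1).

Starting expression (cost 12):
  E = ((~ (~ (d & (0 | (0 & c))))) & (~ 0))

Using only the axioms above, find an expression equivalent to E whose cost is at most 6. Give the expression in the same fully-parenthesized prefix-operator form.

(1) (~ (~ (d & (0 | (0 & c)))))  =[not_not →]=  (d & (0 | (0 & c)))    ⊢ ((d & (0 | (0 & c))) & (~ 0))
(2) (0 | (0 & c))  =[absorb_or →]=  0    ⊢ cost 6, within 6

((d & 0) & (~ 0))   [cost 6]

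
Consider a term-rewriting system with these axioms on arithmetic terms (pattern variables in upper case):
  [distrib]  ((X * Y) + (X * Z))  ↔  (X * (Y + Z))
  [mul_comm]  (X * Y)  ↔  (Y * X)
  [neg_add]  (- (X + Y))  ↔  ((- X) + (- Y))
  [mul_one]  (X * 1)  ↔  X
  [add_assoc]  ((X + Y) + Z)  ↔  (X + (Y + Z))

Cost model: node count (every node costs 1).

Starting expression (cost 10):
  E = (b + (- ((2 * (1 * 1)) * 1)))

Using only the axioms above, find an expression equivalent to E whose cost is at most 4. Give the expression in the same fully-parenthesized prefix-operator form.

(b + (- 2))   [cost 4]

1. [mul_one →] (1 * 1)  →  1;  E = (b + (- ((2 * 1) * 1)))
2. [mul_one →] (2 * 1)  →  2;  E = (b + (- (2 * 1)))
3. [mul_one →] (2 * 1)  →  2;  cost 4 ≤ 4, done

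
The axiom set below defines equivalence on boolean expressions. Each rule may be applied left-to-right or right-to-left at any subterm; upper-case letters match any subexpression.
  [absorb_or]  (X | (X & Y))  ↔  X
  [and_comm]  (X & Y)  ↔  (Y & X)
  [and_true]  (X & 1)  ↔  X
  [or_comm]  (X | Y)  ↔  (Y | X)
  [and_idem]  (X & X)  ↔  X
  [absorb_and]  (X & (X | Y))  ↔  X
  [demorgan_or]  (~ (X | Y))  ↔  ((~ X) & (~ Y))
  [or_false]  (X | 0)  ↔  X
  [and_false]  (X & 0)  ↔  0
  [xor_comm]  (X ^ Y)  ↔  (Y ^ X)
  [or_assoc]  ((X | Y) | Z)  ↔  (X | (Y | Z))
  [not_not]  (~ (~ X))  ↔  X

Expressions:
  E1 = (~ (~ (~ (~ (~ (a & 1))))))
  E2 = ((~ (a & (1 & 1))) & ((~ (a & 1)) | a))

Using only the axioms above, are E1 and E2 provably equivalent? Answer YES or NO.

YES

(1) (~ (~ (a & 1)))  =[not_not →]=  (a & 1)    ⊢ (~ (~ (~ (a & 1))))
(2) (~ (~ (~ (a & 1))))  =[not_not →]=  (~ (a & 1))
(3) (~ (a & 1))  =[absorb_and ←]=  ((~ (a & 1)) & ((~ (a & 1)) | a))
(4) 1  =[and_idem ←]=  (1 & 1)    ⊢ E2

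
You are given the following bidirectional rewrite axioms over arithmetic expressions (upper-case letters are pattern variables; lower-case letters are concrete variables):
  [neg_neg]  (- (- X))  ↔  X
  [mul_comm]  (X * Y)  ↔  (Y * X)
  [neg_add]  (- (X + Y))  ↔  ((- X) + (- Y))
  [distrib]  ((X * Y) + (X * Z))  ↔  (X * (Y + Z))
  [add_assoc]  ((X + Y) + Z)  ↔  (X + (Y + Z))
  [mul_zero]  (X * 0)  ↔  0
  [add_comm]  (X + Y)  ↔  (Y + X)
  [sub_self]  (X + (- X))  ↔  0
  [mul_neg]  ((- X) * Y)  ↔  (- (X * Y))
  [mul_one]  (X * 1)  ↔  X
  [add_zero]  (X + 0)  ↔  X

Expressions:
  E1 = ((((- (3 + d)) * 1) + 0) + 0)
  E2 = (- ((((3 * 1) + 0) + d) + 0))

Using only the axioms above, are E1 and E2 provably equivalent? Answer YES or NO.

YES

step 1: add_zero (→) rewrites ((((- (3 + d)) * 1) + 0) + 0) into (((- (3 + d)) * 1) + 0)
step 2: mul_one (→) rewrites ((- (3 + d)) * 1) into (- (3 + d)), now ((- (3 + d)) + 0)
step 3: add_zero (→) rewrites ((- (3 + d)) + 0) into (- (3 + d))
step 4: add_zero (←) rewrites 3 into (3 + 0), now (- ((3 + 0) + d))
step 5: mul_one (←) rewrites 3 into (3 * 1), now (- (((3 * 1) + 0) + d))
step 6: add_zero (←) rewrites (((3 * 1) + 0) + d) into ((((3 * 1) + 0) + d) + 0), which is E2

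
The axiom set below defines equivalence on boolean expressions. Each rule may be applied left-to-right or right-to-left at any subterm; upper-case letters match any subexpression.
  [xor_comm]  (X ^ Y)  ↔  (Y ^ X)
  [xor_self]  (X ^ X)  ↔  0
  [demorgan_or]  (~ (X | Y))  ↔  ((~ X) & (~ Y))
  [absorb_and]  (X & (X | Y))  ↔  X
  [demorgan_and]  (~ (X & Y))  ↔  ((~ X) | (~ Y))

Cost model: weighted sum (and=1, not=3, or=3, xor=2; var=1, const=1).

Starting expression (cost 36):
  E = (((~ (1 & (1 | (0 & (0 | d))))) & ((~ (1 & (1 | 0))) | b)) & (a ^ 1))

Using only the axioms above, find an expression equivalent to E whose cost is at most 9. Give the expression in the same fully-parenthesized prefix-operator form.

1. [absorb_and →] (0 & (0 | d))  →  0;  E = (((~ (1 & (1 | 0))) & ((~ (1 & (1 | 0))) | b)) & (a ^ 1))
2. [absorb_and →] ((~ (1 & (1 | 0))) & ((~ (1 & (1 | 0))) | b))  →  (~ (1 & (1 | 0)));  E = ((~ (1 & (1 | 0))) & (a ^ 1))
3. [absorb_and →] (1 & (1 | 0))  →  1;  cost 9 ≤ 9, done

((~ 1) & (a ^ 1))   [cost 9]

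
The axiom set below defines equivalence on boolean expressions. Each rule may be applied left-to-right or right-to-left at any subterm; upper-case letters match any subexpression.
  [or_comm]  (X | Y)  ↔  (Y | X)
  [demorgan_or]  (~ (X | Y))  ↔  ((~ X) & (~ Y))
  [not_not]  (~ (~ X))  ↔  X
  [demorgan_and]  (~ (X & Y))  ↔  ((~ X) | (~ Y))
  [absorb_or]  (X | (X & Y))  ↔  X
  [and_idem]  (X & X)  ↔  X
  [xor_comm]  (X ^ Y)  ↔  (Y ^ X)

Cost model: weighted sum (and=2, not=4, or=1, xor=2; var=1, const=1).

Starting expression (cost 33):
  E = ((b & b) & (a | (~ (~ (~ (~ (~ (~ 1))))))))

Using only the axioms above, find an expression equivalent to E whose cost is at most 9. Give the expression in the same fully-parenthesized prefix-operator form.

((b & b) & (a | 1))   [cost 9]

step 1: not_not (→) rewrites (~ (~ (~ (~ (~ 1))))) into (~ (~ (~ 1))), now ((b & b) & (a | (~ (~ (~ (~ 1))))))
step 2: not_not (→) rewrites (~ (~ 1)) into 1, now ((b & b) & (a | (~ (~ 1))))
step 3: not_not (→) rewrites (~ (~ 1)) into 1, reaching cost 9 (bound 9)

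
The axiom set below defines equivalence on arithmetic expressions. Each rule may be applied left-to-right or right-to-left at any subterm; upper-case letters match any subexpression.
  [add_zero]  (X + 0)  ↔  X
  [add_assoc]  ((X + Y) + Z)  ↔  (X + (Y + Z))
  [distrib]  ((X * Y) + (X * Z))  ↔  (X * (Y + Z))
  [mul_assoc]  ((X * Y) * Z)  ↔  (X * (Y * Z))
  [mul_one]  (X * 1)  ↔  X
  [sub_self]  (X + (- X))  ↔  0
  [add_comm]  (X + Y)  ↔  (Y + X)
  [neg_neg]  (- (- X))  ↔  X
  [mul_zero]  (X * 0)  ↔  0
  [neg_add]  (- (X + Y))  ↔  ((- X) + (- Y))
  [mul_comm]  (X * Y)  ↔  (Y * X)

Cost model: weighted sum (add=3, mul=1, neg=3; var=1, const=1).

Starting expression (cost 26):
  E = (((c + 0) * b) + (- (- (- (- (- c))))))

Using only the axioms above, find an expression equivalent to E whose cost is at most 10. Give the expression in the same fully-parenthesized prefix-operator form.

((b * c) + (- c))   [cost 10]

1. [neg_neg →] (- (- (- (- (- c)))))  →  (- (- (- c)));  E = (((c + 0) * b) + (- (- (- c))))
2. [add_zero →] (c + 0)  →  c;  E = ((c * b) + (- (- (- c))))
3. [mul_comm →] (c * b)  →  (b * c);  E = ((b * c) + (- (- (- c))))
4. [neg_neg →] (- (- c))  →  c;  cost 10 ≤ 10, done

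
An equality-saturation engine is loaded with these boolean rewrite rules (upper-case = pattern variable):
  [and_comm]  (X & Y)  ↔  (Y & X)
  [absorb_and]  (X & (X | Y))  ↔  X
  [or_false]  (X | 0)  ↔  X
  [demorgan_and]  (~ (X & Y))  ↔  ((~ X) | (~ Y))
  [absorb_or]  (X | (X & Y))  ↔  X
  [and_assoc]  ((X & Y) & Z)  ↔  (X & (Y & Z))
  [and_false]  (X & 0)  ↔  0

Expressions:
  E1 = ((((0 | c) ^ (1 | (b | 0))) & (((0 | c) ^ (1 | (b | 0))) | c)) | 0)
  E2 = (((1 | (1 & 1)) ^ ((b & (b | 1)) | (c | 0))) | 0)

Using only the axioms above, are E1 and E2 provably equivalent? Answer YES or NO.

The axioms are sound identities: if E1 ↔* E2 then E1 and E2 evaluate identically under any assignment.
Under b=1, c=0: E1 evaluates to 1, E2 to 0. Distinct ⇒ no rewrite sequence connects them.

NO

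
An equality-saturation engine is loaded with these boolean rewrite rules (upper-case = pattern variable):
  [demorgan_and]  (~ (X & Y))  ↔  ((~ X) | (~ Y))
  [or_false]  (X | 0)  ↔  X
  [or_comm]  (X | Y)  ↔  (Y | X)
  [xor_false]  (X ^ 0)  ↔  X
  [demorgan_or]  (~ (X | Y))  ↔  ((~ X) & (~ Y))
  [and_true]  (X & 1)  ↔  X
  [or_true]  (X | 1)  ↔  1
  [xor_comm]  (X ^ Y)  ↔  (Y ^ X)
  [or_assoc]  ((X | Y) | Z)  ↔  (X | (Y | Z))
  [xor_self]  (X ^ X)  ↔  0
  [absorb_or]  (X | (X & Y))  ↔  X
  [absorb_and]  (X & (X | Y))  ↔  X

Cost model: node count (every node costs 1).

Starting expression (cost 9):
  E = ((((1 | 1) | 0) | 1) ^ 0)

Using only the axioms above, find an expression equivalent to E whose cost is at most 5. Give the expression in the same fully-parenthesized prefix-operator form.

1. [or_false →] ((1 | 1) | 0)  →  (1 | 1);  E = (((1 | 1) | 1) ^ 0)
2. [xor_comm →] (((1 | 1) | 1) ^ 0)  →  (0 ^ ((1 | 1) | 1))
3. [or_true →] (1 | 1)  →  1;  cost 5 ≤ 5, done

(0 ^ (1 | 1))   [cost 5]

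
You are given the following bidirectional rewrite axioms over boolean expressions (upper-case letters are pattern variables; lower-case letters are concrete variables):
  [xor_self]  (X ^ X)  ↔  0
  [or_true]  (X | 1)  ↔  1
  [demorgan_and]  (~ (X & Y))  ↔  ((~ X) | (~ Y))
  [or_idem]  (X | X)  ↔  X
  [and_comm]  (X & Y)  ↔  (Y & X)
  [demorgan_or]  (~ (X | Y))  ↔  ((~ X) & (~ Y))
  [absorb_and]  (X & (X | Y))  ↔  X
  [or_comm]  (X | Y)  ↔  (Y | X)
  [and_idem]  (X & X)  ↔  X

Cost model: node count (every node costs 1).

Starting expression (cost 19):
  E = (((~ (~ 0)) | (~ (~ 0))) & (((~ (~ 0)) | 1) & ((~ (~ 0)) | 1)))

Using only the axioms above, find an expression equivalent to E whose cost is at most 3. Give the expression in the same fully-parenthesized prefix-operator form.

(~ (~ 0))   [cost 3]

1. [or_idem →] ((~ (~ 0)) | (~ (~ 0)))  →  (~ (~ 0));  E = ((~ (~ 0)) & (((~ (~ 0)) | 1) & ((~ (~ 0)) | 1)))
2. [and_idem →] (((~ (~ 0)) | 1) & ((~ (~ 0)) | 1))  →  ((~ (~ 0)) | 1);  E = ((~ (~ 0)) & ((~ (~ 0)) | 1))
3. [absorb_and →] ((~ (~ 0)) & ((~ (~ 0)) | 1))  →  (~ (~ 0));  cost 3 ≤ 3, done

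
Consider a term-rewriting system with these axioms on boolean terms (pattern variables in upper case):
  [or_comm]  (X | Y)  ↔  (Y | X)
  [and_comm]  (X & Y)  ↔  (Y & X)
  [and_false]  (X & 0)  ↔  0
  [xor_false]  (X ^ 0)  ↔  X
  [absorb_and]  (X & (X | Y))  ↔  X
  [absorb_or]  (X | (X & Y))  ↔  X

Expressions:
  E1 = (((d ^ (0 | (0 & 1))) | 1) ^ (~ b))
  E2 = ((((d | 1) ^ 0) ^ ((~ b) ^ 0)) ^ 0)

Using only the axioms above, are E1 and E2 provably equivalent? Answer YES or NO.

step 1: absorb_or (→) rewrites (0 | (0 & 1)) into 0, now (((d ^ 0) | 1) ^ (~ b))
step 2: xor_false (→) rewrites (d ^ 0) into d, now ((d | 1) ^ (~ b))
step 3: xor_false (←) rewrites (~ b) into ((~ b) ^ 0), now ((d | 1) ^ ((~ b) ^ 0))
step 4: xor_false (←) rewrites ((d | 1) ^ ((~ b) ^ 0)) into (((d | 1) ^ ((~ b) ^ 0)) ^ 0)
step 5: xor_false (←) rewrites (d | 1) into ((d | 1) ^ 0), which is E2

YES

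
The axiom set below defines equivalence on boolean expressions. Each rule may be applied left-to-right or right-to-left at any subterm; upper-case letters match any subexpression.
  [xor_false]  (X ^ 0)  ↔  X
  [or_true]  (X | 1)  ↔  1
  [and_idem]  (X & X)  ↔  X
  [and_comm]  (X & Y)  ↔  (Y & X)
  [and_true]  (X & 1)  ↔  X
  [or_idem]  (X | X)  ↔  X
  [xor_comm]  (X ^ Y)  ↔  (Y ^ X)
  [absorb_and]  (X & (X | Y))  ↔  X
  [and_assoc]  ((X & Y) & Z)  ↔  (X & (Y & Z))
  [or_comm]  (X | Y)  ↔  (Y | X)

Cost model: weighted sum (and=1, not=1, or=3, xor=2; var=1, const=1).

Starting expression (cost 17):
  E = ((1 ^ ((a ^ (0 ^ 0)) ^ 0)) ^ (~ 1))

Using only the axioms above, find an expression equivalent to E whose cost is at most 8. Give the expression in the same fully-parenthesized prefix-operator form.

((1 ^ a) ^ (~ 1))   [cost 8]

1. [xor_false →] (0 ^ 0)  →  0;  E = ((1 ^ ((a ^ 0) ^ 0)) ^ (~ 1))
2. [xor_false →] (a ^ 0)  →  a;  E = ((1 ^ (a ^ 0)) ^ (~ 1))
3. [xor_false →] (a ^ 0)  →  a;  cost 8 ≤ 8, done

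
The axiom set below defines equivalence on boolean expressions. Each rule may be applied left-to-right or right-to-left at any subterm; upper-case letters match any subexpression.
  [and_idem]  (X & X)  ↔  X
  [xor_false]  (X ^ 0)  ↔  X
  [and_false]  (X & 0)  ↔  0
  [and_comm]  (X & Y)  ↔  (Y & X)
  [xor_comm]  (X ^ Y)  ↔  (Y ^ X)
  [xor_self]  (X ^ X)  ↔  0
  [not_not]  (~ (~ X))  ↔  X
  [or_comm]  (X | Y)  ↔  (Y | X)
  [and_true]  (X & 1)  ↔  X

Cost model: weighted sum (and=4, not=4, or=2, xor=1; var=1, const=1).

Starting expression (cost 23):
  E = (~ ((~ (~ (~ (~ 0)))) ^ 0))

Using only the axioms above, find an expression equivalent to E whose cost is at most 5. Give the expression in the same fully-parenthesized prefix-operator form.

(~ 0)   [cost 5]

(1) (~ (~ (~ 0)))  =[not_not →]=  (~ 0)    ⊢ (~ ((~ (~ 0)) ^ 0))
(2) (~ (~ 0))  =[not_not →]=  0    ⊢ (~ (0 ^ 0))
(3) (0 ^ 0)  =[xor_false →]=  0    ⊢ cost 5, within 5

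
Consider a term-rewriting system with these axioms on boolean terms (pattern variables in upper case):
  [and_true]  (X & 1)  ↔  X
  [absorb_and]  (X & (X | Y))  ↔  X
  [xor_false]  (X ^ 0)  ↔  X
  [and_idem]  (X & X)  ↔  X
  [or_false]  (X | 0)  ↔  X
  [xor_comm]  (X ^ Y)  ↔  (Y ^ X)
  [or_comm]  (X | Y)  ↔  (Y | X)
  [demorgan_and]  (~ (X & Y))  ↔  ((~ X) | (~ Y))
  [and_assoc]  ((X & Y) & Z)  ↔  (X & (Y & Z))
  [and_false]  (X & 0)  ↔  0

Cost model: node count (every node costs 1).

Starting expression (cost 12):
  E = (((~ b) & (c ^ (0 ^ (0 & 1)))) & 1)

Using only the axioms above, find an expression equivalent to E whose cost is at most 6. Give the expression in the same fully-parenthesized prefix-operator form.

((~ b) & (c ^ 0))   [cost 6]

1. [and_true →] (0 & 1)  →  0;  E = (((~ b) & (c ^ (0 ^ 0))) & 1)
2. [xor_false →] (0 ^ 0)  →  0;  E = (((~ b) & (c ^ 0)) & 1)
3. [and_true →] (((~ b) & (c ^ 0)) & 1)  →  ((~ b) & (c ^ 0));  cost 6 ≤ 6, done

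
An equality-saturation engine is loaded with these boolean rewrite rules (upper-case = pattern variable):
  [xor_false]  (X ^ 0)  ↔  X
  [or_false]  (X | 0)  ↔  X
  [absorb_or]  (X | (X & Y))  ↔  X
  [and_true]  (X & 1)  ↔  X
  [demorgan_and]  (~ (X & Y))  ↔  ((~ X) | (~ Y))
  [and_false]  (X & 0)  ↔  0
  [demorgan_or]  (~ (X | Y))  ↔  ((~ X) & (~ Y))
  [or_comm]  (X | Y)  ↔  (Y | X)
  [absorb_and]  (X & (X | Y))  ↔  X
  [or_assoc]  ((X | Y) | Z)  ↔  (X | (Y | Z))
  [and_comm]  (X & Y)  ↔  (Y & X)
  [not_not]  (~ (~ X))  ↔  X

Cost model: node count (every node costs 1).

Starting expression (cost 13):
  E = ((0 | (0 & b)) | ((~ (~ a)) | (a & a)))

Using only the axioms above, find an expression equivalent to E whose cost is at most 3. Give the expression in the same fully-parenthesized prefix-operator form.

(0 | a)   [cost 3]

step 1: not_not (→) rewrites (~ (~ a)) into a, now ((0 | (0 & b)) | (a | (a & a)))
step 2: absorb_or (→) rewrites (0 | (0 & b)) into 0, now (0 | (a | (a & a)))
step 3: absorb_or (→) rewrites (a | (a & a)) into a, reaching cost 3 (bound 3)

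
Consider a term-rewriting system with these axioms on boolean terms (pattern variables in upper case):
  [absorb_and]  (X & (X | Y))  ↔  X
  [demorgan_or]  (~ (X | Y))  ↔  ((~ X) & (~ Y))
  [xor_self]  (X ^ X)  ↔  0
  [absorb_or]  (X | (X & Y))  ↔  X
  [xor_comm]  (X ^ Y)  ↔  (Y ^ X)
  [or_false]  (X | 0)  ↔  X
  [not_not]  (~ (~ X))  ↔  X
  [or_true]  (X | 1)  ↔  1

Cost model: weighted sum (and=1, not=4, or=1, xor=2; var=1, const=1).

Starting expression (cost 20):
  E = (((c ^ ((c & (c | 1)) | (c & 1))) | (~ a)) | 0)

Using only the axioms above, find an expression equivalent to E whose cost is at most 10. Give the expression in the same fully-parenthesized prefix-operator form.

((c ^ c) | (~ a))   [cost 10]

(1) (c & (c | 1))  =[absorb_and →]=  c    ⊢ (((c ^ (c | (c & 1))) | (~ a)) | 0)
(2) (((c ^ (c | (c & 1))) | (~ a)) | 0)  =[or_false →]=  ((c ^ (c | (c & 1))) | (~ a))
(3) (c | (c & 1))  =[absorb_or →]=  c    ⊢ cost 10, within 10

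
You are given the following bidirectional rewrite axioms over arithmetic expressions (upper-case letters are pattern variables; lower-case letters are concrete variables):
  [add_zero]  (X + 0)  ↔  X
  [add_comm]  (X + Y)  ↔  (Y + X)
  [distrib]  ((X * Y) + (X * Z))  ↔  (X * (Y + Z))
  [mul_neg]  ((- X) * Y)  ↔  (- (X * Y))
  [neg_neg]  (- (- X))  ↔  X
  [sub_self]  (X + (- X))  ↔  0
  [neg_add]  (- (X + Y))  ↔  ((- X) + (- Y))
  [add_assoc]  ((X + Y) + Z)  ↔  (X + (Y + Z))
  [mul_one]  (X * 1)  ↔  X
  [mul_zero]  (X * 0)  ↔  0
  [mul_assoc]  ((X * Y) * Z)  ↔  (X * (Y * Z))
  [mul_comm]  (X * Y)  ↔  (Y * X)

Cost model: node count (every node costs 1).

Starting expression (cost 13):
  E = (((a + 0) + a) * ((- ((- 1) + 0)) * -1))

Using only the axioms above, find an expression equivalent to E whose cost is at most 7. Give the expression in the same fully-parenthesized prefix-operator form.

step 1: add_zero (→) rewrites ((- 1) + 0) into (- 1), now (((a + 0) + a) * ((- (- 1)) * -1))
step 2: add_zero (→) rewrites (a + 0) into a, now ((a + a) * ((- (- 1)) * -1))
step 3: neg_neg (→) rewrites (- (- 1)) into 1, reaching cost 7 (bound 7)

((a + a) * (1 * -1))   [cost 7]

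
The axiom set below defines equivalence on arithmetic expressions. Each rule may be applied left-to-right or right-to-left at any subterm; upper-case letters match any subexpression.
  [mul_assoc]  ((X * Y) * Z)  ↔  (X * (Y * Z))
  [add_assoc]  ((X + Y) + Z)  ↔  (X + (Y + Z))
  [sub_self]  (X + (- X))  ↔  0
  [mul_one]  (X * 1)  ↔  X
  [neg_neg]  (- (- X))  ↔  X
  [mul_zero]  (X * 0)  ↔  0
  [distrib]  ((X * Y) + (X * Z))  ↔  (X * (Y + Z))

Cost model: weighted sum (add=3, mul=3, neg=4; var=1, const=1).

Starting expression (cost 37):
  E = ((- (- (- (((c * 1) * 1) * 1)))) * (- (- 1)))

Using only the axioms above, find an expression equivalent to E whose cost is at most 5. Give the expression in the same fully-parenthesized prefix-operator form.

(- c)   [cost 5]

1. [neg_neg →] (- (- (((c * 1) * 1) * 1)))  →  (((c * 1) * 1) * 1);  E = ((- (((c * 1) * 1) * 1)) * (- (- 1)))
2. [mul_one →] (c * 1)  →  c;  E = ((- ((c * 1) * 1)) * (- (- 1)))
3. [mul_one →] ((c * 1) * 1)  →  (c * 1);  E = ((- (c * 1)) * (- (- 1)))
4. [mul_one →] (c * 1)  →  c;  E = ((- c) * (- (- 1)))
5. [neg_neg →] (- (- 1))  →  1;  E = ((- c) * 1)
6. [mul_one →] ((- c) * 1)  →  (- c);  cost 5 ≤ 5, done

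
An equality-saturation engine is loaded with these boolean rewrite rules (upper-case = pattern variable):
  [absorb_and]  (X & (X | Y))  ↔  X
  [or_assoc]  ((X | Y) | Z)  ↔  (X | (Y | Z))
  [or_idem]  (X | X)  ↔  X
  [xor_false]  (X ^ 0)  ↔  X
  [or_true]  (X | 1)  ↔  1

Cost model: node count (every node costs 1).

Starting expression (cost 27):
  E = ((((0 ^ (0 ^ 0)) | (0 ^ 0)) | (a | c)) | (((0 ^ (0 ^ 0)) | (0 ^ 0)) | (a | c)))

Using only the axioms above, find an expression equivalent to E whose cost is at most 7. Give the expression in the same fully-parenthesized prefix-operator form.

1. [or_idem →] ((((0 ^ (0 ^ 0)) | (0 ^ 0)) | (a | c)) | (((0 ^ (0 ^ 0)) | (0 ^ 0)) | (a | c)))  →  (((0 ^ (0 ^ 0)) | (0 ^ 0)) | (a | c))
2. [xor_false →] (0 ^ 0)  →  0;  E = (((0 ^ 0) | (0 ^ 0)) | (a | c))
3. [or_idem →] ((0 ^ 0) | (0 ^ 0))  →  (0 ^ 0);  cost 7 ≤ 7, done

((0 ^ 0) | (a | c))   [cost 7]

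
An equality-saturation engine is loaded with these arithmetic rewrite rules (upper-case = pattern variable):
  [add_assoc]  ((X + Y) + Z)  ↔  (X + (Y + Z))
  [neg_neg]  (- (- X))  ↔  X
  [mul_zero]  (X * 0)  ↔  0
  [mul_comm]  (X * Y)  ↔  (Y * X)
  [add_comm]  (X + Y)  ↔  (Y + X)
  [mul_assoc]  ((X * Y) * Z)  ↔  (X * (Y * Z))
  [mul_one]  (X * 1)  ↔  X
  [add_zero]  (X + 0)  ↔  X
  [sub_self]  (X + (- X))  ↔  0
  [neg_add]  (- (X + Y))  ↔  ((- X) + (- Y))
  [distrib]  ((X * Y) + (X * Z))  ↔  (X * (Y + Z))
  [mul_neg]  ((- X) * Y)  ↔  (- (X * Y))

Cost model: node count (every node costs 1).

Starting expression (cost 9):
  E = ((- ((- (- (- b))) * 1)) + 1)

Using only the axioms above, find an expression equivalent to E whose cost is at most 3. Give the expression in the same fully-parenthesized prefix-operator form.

(b + 1)   [cost 3]

(1) ((- (- (- b))) * 1)  =[mul_one →]=  (- (- (- b)))    ⊢ ((- (- (- (- b)))) + 1)
(2) (- (- b))  =[neg_neg →]=  b    ⊢ ((- (- b)) + 1)
(3) (- (- b))  =[neg_neg →]=  b    ⊢ cost 3, within 3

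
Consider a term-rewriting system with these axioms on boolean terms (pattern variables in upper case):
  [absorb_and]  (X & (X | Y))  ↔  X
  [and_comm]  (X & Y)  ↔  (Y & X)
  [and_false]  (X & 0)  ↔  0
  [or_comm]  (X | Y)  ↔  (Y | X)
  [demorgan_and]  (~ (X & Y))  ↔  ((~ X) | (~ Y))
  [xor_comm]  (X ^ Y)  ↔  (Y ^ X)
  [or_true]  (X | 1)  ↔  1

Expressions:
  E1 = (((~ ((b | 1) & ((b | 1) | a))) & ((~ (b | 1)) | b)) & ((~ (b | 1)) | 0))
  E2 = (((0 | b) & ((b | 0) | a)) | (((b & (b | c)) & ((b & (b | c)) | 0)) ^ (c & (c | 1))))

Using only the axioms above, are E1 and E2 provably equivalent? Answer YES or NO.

All listed rules preserve value, hence provable equivalence implies equal values everywhere; look for a separating assignment.
a=0, b=0, c=1 gives E1 ↦ 0, E2 ↦ 1; values differ ⇒ not provably equivalent.

NO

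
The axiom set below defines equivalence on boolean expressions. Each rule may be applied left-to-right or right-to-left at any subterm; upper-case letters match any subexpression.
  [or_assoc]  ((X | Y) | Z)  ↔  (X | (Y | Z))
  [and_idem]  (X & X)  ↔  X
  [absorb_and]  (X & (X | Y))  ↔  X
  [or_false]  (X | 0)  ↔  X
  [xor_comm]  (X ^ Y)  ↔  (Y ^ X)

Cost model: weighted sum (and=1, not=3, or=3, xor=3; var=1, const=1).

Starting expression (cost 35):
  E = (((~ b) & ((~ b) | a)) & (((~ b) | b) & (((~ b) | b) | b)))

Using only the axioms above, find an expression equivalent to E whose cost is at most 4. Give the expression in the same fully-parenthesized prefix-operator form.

(~ b)   [cost 4]

step 1: absorb_and (→) rewrites (((~ b) | b) & (((~ b) | b) | b)) into ((~ b) | b), now (((~ b) & ((~ b) | a)) & ((~ b) | b))
step 2: absorb_and (→) rewrites ((~ b) & ((~ b) | a)) into (~ b), now ((~ b) & ((~ b) | b))
step 3: absorb_and (→) rewrites ((~ b) & ((~ b) | b)) into (~ b), reaching cost 4 (bound 4)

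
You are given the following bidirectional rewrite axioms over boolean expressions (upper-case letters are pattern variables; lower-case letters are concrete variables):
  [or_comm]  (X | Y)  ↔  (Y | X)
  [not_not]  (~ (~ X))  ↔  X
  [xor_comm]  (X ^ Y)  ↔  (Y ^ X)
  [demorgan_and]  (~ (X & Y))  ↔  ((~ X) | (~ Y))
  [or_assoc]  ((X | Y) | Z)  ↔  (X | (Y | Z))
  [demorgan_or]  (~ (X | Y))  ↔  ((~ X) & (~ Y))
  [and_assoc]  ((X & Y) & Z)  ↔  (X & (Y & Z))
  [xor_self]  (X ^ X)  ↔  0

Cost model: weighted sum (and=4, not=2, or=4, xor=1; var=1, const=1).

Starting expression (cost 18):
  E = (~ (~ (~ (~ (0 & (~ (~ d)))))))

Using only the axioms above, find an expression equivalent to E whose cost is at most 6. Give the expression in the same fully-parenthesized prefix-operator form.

(1) (~ (~ (~ (0 & (~ (~ d))))))  =[not_not →]=  (~ (0 & (~ (~ d))))    ⊢ (~ (~ (0 & (~ (~ d)))))
(2) (~ (~ d))  =[not_not →]=  d    ⊢ (~ (~ (0 & d)))
(3) (~ (~ (0 & d)))  =[not_not →]=  (0 & d)    ⊢ cost 6, within 6

(0 & d)   [cost 6]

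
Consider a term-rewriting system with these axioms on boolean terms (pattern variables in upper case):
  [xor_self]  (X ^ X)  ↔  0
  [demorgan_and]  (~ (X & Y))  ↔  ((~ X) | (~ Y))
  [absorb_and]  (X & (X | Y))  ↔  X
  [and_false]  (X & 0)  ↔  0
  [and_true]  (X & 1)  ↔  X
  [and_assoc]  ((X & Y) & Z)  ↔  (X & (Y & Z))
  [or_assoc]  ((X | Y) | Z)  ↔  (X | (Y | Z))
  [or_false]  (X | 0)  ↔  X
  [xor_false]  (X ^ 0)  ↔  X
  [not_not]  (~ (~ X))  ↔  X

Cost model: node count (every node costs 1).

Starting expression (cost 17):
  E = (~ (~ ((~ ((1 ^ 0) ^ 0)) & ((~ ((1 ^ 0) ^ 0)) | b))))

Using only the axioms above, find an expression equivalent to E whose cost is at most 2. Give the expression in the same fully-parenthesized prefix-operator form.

step 1: absorb_and (→) rewrites ((~ ((1 ^ 0) ^ 0)) & ((~ ((1 ^ 0) ^ 0)) | b)) into (~ ((1 ^ 0) ^ 0)), now (~ (~ (~ ((1 ^ 0) ^ 0))))
step 2: not_not (→) rewrites (~ (~ ((1 ^ 0) ^ 0))) into ((1 ^ 0) ^ 0), now (~ ((1 ^ 0) ^ 0))
step 3: xor_false (→) rewrites (1 ^ 0) into 1, now (~ (1 ^ 0))
step 4: xor_false (→) rewrites (1 ^ 0) into 1, reaching cost 2 (bound 2)

(~ 1)   [cost 2]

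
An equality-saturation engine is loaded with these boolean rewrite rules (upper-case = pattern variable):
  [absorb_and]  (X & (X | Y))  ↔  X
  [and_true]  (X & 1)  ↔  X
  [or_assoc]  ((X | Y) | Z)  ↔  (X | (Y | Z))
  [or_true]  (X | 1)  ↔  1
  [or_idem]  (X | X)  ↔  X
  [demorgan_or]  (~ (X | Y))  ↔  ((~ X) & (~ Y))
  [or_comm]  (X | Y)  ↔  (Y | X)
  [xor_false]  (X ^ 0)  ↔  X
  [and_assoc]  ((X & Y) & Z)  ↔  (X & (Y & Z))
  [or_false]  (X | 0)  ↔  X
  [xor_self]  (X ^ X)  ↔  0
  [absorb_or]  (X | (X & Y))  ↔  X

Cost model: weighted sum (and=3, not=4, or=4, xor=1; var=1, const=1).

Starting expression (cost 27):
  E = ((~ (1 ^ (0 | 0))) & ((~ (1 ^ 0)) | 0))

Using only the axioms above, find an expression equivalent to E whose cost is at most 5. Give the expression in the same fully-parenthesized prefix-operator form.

(~ 1)   [cost 5]

(1) (0 | 0)  =[or_false →]=  0    ⊢ ((~ (1 ^ 0)) & ((~ (1 ^ 0)) | 0))
(2) ((~ (1 ^ 0)) & ((~ (1 ^ 0)) | 0))  =[absorb_and →]=  (~ (1 ^ 0))
(3) (1 ^ 0)  =[xor_false →]=  1    ⊢ cost 5, within 5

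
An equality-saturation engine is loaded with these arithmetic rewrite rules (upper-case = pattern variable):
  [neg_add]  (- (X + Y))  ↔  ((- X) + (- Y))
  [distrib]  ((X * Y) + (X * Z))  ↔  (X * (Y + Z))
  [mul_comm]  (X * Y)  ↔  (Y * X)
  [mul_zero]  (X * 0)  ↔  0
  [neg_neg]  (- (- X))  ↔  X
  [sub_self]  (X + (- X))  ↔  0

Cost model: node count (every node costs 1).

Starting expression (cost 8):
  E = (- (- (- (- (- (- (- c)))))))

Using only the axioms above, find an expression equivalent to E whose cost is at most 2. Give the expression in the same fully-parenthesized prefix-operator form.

1. [neg_neg →] (- (- (- c)))  →  (- c);  E = (- (- (- (- (- c)))))
2. [neg_neg →] (- (- (- (- c))))  →  (- (- c));  E = (- (- (- c)))
3. [neg_neg →] (- (- c))  →  c;  cost 2 ≤ 2, done

(- c)   [cost 2]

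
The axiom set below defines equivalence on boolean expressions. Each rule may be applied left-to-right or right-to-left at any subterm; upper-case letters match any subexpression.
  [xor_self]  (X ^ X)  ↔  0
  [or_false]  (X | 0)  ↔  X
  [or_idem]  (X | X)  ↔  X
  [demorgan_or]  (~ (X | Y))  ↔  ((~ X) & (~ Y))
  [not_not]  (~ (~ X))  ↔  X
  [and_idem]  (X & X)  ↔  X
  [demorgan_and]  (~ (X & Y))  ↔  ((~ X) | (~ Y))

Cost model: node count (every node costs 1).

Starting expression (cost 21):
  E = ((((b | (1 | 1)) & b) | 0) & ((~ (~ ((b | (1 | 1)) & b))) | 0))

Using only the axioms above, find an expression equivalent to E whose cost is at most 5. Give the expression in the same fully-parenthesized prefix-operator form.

1. [not_not →] (~ (~ ((b | (1 | 1)) & b)))  →  ((b | (1 | 1)) & b);  E = ((((b | (1 | 1)) & b) | 0) & (((b | (1 | 1)) & b) | 0))
2. [and_idem →] ((((b | (1 | 1)) & b) | 0) & (((b | (1 | 1)) & b) | 0))  →  (((b | (1 | 1)) & b) | 0)
3. [or_idem →] (1 | 1)  →  1;  E = (((b | 1) & b) | 0)
4. [or_false →] (((b | 1) & b) | 0)  →  ((b | 1) & b);  cost 5 ≤ 5, done

((b | 1) & b)   [cost 5]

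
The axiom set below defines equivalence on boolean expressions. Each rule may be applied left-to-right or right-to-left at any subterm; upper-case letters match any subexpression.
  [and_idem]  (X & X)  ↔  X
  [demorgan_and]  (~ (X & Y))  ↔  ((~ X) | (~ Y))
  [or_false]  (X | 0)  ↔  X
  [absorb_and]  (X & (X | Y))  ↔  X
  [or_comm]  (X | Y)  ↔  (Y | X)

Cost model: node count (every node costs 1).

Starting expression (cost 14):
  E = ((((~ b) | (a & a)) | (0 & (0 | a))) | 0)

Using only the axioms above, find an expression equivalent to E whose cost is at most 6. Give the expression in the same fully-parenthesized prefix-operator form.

(1) (0 & (0 | a))  =[absorb_and →]=  0    ⊢ ((((~ b) | (a & a)) | 0) | 0)
(2) ((((~ b) | (a & a)) | 0) | 0)  =[or_false →]=  (((~ b) | (a & a)) | 0)
(3) (((~ b) | (a & a)) | 0)  =[or_false →]=  ((~ b) | (a & a))    ⊢ cost 6, within 6

((~ b) | (a & a))   [cost 6]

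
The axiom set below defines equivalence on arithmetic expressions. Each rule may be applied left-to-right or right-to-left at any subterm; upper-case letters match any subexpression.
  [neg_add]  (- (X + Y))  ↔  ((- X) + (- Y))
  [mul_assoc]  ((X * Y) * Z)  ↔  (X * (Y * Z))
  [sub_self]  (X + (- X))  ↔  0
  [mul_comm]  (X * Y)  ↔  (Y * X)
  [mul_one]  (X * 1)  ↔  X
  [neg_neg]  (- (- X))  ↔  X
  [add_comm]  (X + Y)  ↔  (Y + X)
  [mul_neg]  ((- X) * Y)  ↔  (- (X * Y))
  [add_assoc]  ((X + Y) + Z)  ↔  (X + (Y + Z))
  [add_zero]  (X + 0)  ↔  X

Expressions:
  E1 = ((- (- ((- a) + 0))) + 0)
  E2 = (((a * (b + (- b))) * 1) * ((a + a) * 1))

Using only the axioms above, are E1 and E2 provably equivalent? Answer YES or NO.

NO

The axioms are sound identities: if E1 ↔* E2 then E1 and E2 evaluate identically under any assignment.
Under a=1, b=0: E1 evaluates to -1, E2 to 0. Distinct ⇒ no rewrite sequence connects them.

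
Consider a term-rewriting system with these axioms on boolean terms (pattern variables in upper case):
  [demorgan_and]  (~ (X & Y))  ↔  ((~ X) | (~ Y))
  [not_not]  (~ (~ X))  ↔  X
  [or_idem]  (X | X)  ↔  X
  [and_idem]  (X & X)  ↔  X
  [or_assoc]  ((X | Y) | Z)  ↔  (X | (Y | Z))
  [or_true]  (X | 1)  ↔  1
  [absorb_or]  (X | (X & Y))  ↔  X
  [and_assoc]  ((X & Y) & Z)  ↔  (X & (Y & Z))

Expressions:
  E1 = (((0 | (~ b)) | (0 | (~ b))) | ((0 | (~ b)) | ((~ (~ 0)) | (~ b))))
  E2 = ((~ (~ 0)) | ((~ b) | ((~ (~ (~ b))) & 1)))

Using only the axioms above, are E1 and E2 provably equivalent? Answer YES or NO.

1. [not_not →] (~ (~ 0))  →  0;  E1 = (((0 | (~ b)) | (0 | (~ b))) | ((0 | (~ b)) | (0 | (~ b))))
2. [or_idem →] (((0 | (~ b)) | (0 | (~ b))) | ((0 | (~ b)) | (0 | (~ b))))  →  ((0 | (~ b)) | (0 | (~ b)))
3. [or_idem →] ((0 | (~ b)) | (0 | (~ b)))  →  (0 | (~ b))
4. [absorb_or ←] (~ b)  →  ((~ b) | ((~ b) & 1));  E1 = (0 | ((~ b) | ((~ b) & 1)))
5. [not_not ←] 0  →  (~ (~ 0));  E1 = ((~ (~ 0)) | ((~ b) | ((~ b) & 1)))
6. [not_not ←] (~ b)  →  (~ (~ (~ b)));  this is E2

YES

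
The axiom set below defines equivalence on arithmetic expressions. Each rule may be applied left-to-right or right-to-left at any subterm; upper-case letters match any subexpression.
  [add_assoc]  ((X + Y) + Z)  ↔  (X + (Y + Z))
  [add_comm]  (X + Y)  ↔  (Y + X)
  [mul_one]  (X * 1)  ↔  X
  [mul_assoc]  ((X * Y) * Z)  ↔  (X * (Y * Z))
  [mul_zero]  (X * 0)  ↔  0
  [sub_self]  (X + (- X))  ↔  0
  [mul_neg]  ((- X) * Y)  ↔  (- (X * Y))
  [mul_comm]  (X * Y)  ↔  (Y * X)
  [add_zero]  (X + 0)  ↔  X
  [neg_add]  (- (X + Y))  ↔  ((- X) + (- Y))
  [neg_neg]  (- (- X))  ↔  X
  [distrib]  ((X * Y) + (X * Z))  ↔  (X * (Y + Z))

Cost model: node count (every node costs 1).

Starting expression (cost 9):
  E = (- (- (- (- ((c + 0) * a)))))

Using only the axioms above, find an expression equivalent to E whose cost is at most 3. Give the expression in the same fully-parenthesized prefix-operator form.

(c * a)   [cost 3]

(1) (- (- (- (- ((c + 0) * a)))))  =[neg_neg →]=  (- (- ((c + 0) * a)))
(2) (c + 0)  =[add_zero →]=  c    ⊢ (- (- (c * a)))
(3) (- (- (c * a)))  =[neg_neg →]=  (c * a)    ⊢ cost 3, within 3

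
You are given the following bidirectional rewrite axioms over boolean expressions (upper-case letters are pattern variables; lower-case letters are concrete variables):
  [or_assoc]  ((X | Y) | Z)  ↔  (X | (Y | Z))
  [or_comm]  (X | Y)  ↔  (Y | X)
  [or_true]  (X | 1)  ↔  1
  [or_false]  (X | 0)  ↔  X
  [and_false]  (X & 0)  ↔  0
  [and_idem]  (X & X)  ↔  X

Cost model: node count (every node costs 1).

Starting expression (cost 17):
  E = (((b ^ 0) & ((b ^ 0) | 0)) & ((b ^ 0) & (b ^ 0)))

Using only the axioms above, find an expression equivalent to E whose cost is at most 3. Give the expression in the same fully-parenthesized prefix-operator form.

(b ^ 0)   [cost 3]

1. [or_false →] ((b ^ 0) | 0)  →  (b ^ 0);  E = (((b ^ 0) & (b ^ 0)) & ((b ^ 0) & (b ^ 0)))
2. [and_idem →] (((b ^ 0) & (b ^ 0)) & ((b ^ 0) & (b ^ 0)))  →  ((b ^ 0) & (b ^ 0))
3. [and_idem →] ((b ^ 0) & (b ^ 0))  →  (b ^ 0);  cost 3 ≤ 3, done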